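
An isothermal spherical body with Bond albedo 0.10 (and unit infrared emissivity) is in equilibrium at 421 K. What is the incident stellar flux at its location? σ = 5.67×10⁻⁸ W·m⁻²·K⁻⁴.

S ≈ 7920 W/m²

(1−a)S·πr² = σ·4πr²·T⁴ ⇒ S = 4σT⁴/(1−a).
S = 4·5.67×10⁻⁸·3.141×10¹⁰/0.900.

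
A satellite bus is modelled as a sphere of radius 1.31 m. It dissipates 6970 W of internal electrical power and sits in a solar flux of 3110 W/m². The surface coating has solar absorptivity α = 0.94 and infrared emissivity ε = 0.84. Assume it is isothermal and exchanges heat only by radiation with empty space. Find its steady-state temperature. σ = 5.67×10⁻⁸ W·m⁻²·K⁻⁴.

At steady state, absorbed solar power + internal power = radiated power.
Absorbed: α·S·A_cross = 0.94·3110·5.391 = 15760 W (cross-section πr²).
Total input = 15760 + 6970 = 22730 W.
Radiated: εσ·A_surf·T⁴ with A_surf = 4πr² = 21.57 m².
T⁴ = 22730/(0.84·5.67×10⁻⁸·21.57) = 2.213×10¹⁰ K⁴.

T ≈ 386 K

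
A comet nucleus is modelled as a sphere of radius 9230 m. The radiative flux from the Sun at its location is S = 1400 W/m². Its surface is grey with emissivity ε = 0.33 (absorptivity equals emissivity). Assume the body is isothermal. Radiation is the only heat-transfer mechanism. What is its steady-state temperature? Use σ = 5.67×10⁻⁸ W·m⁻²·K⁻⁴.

T ≈ 280 K

At equilibrium, absorbed power = emitted power.
Absorbing cross-section = πr² = 2.676×10⁸ m²; emitting surface = 4πr² = 1.071×10⁹ m² (ratio 4).
εS·A_cross = εσ·A_surf·T⁴  ⇒  T⁴ = S/(4σ)   (ε cancels).
T⁴ = 1400/(4·5.67×10⁻⁸) = 6.173×10⁹ K⁴.
T = (6.173×10⁹)^(1/4).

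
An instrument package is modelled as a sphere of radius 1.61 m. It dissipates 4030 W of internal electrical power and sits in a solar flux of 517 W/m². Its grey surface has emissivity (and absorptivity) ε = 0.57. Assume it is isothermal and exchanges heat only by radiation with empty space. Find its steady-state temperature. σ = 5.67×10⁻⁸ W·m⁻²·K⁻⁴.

At steady state, absorbed solar power + internal power = radiated power.
Absorbed: α·S·A_cross = 0.57·517·8.143 = 2400 W (cross-section πr²).
Total input = 2400 + 4030 = 6430 W.
Radiated: εσ·A_surf·T⁴ with A_surf = 4πr² = 32.57 m².
T⁴ = 6430/(0.57·5.67×10⁻⁸·32.57) = 6.108×10⁹ K⁴.

T ≈ 280 K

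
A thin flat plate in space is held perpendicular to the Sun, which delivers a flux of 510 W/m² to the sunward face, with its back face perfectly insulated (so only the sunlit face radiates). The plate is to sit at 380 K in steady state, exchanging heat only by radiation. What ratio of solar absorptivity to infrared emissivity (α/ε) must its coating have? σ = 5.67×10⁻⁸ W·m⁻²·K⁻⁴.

α/ε ≈ 2.32

Balance: αS·A = εσ·1A·T⁴ ⇒ α/ε = σT⁴/S.
α/ε = 5.67×10⁻⁸·(380)⁴/510 = 5.67×10⁻⁸·2.085×10¹⁰/510.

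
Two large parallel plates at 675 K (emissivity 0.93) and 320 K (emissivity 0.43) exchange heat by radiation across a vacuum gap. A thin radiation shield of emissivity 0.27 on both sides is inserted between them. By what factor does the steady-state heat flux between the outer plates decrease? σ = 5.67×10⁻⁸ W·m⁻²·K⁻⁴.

factor ≈ 3.67

Without shield: q₀ = σΔ(T⁴)/(1/ε₁+1/ε₂−1) with denominator 2.401.
With shield the two gaps are in series; the resistances add: (1/ε₁+1/ε_s−1)+(1/ε_s+1/ε₂−1) = 3.779+5.029 = 8.808.
Heat-flux ratio q₀/q = 8.808/2.401.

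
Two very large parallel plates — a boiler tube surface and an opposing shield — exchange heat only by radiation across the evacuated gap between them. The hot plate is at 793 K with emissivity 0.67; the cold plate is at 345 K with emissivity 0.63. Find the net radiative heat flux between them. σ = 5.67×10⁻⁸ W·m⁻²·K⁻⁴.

For two infinite grey parallel plates, q = σ(T₁⁴ − T₂⁴)/(1/ε₁ + 1/ε₂ − 1).
T₁⁴ − T₂⁴ = 3.955×10¹¹ − 1.417×10¹⁰ = 3.813×10¹¹ K⁴.
1/ε₁ + 1/ε₂ − 1 = 1.493 + 1.587 − 1 = 2.080.
q = 5.67×10⁻⁸ × 3.813×10¹¹ / 2.080.

q ≈ 10400 W/m²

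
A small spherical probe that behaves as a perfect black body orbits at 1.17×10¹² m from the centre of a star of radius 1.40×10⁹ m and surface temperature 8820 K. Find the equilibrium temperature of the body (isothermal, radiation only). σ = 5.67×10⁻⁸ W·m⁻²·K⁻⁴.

T ≈ 216 K

The star's surface emits σT_*⁴; at distance d the flux is S = σT_*⁴(R_*/d)².
S = 5.67×10⁻⁸·(8820)⁴·(1.40×10⁹/1.17×10¹²)² = 491.3 W/m².
For an isothermal sphere T⁴ = (1−a)S/(4σ) = 2.166×10⁹ K⁴.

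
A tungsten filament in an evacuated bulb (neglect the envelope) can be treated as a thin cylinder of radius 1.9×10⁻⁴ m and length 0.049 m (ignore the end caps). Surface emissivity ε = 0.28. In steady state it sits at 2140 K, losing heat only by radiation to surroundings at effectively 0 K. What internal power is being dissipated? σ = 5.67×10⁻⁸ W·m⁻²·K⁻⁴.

P ≈ 19.5 W

Steady state: P = εσA T⁴.
A = 2πrL = 5.850×10⁻⁵ m²; T⁴ = (2140)⁴ = 2.097×10¹³ K⁴.
P = 0.28 × 5.67×10⁻⁸ × 5.850×10⁻⁵ × 2.097×10¹³.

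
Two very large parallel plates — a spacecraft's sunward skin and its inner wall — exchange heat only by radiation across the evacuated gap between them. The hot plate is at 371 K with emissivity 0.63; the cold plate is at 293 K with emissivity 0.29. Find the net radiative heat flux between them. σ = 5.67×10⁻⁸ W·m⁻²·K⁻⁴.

q ≈ 163 W/m²

For two infinite grey parallel plates, q = σ(T₁⁴ − T₂⁴)/(1/ε₁ + 1/ε₂ − 1).
T₁⁴ − T₂⁴ = 1.895×10¹⁰ − 7.370×10⁹ = 1.157×10¹⁰ K⁴.
1/ε₁ + 1/ε₂ − 1 = 1.587 + 3.448 − 1 = 4.036.
q = 5.67×10⁻⁸ × 1.157×10¹⁰ / 4.036.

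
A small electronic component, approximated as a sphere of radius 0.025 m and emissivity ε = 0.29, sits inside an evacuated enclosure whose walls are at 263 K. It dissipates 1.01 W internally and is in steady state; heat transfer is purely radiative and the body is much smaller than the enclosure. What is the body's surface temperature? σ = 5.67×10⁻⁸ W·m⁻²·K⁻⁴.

T ≈ 335 K

For a small grey body in a large enclosure, net radiated power = εσA(T⁴ − T_w⁴).
Steady state: P = εσA(T⁴ − T_w⁴) with A = 4πr² = 0.007854 m².
T⁴ = P/(εσA) + T_w⁴ = 1.01/(0.29·5.67×10⁻⁸·0.007854) + (263)⁴
    = 7.821×10⁹ + 4.784×10⁹ = 1.261×10¹⁰ K⁴.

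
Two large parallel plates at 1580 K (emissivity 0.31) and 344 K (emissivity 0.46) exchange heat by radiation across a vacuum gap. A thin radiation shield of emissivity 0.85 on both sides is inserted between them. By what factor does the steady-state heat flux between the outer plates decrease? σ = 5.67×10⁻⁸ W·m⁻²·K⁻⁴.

factor ≈ 1.31

Without shield: q₀ = σΔ(T⁴)/(1/ε₁+1/ε₂−1) with denominator 4.400.
With shield the two gaps are in series; the resistances add: (1/ε₁+1/ε_s−1)+(1/ε_s+1/ε₂−1) = 3.402+2.350 = 5.753.
Heat-flux ratio q₀/q = 5.753/4.400.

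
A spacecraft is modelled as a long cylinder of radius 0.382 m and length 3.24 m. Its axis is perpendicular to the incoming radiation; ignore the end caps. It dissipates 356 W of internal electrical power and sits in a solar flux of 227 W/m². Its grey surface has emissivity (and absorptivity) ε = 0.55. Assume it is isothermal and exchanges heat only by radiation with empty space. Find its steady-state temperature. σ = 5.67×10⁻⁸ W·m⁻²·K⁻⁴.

At steady state, absorbed solar power + internal power = radiated power.
Absorbed: α·S·A_cross = 0.55·227·2.475 = 309.0 W (cross-section 2rL).
Total input = 309.0 + 356 = 665.0 W.
Radiated: εσ·A_surf·T⁴ with A_surf = 2πrL = 7.777 m².
T⁴ = 665.0/(0.55·5.67×10⁻⁸·7.777) = 2.742×10⁹ K⁴.

T ≈ 229 K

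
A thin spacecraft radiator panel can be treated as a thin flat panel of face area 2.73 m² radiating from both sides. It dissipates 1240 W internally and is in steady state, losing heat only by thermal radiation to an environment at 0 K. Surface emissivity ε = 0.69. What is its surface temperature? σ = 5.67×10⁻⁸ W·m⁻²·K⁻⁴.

Steady state: internal power = radiated power, P = εσA T⁴.
Radiating area A = 2·2.73 = 5.460 m².
T⁴ = P/(εσA) = 1240/(0.69·5.67×10⁻⁸·5.460) = 5.805×10⁹ K⁴.
T = (5.805×10⁹)^(1/4).

T ≈ 276 K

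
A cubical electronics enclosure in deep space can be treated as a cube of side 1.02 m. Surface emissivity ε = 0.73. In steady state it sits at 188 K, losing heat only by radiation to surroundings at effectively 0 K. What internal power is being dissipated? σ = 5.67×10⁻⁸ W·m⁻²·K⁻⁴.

Steady state: P = εσA T⁴.
A = 6L² = 6.242 m²; T⁴ = (188)⁴ = 1.249×10⁹ K⁴.
P = 0.73 × 5.67×10⁻⁸ × 6.242 × 1.249×10⁹.

P ≈ 323 W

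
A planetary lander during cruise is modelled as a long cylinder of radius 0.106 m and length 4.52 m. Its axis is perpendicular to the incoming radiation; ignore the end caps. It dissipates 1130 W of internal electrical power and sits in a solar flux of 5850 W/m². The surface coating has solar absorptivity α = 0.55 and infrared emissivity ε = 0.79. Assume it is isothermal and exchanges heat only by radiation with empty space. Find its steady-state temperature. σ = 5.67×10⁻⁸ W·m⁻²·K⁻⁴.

T ≈ 420 K

At steady state, absorbed solar power + internal power = radiated power.
Absorbed: α·S·A_cross = 0.55·5850·0.9582 = 3083 W (cross-section 2rL).
Total input = 3083 + 1130 = 4213 W.
Radiated: εσ·A_surf·T⁴ with A_surf = 2πrL = 3.010 m².
T⁴ = 4213/(0.79·5.67×10⁻⁸·3.010) = 3.124×10¹⁰ K⁴.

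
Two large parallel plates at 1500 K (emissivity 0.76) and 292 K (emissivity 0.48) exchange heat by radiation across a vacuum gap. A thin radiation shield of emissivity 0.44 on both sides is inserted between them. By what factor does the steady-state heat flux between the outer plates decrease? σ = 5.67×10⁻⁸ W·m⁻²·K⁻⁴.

factor ≈ 2.48

Without shield: q₀ = σΔ(T⁴)/(1/ε₁+1/ε₂−1) with denominator 2.399.
With shield the two gaps are in series; the resistances add: (1/ε₁+1/ε_s−1)+(1/ε_s+1/ε₂−1) = 2.589+3.356 = 5.945.
Heat-flux ratio q₀/q = 5.945/2.399.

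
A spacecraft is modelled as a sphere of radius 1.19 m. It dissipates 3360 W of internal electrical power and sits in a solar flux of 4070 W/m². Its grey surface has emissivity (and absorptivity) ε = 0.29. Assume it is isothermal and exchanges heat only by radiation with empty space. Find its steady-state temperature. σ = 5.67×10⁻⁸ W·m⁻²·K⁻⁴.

At steady state, absorbed solar power + internal power = radiated power.
Absorbed: α·S·A_cross = 0.29·4070·4.449 = 5251 W (cross-section πr²).
Total input = 5251 + 3360 = 8611 W.
Radiated: εσ·A_surf·T⁴ with A_surf = 4πr² = 17.80 m².
T⁴ = 8611/(0.29·5.67×10⁻⁸·17.80) = 2.943×10¹⁰ K⁴.

T ≈ 414 K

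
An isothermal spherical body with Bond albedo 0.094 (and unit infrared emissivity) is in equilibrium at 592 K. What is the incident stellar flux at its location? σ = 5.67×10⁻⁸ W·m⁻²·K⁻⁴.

(1−a)S·πr² = σ·4πr²·T⁴ ⇒ S = 4σT⁴/(1−a).
S = 4·5.67×10⁻⁸·1.228×10¹¹/0.906.

S ≈ 30700 W/m²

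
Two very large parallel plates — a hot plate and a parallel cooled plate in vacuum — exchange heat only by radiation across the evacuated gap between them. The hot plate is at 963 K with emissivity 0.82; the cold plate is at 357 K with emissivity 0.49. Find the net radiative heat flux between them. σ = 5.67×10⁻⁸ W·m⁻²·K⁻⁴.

For two infinite grey parallel plates, q = σ(T₁⁴ − T₂⁴)/(1/ε₁ + 1/ε₂ − 1).
T₁⁴ − T₂⁴ = 8.600×10¹¹ − 1.624×10¹⁰ = 8.438×10¹¹ K⁴.
1/ε₁ + 1/ε₂ − 1 = 1.220 + 2.041 − 1 = 2.260.
q = 5.67×10⁻⁸ × 8.438×10¹¹ / 2.260.

q ≈ 21200 W/m²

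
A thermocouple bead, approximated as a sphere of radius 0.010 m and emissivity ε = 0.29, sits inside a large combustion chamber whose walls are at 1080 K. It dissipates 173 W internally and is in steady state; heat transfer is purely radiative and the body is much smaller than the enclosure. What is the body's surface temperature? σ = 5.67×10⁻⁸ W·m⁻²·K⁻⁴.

For a small grey body in a large enclosure, net radiated power = εσA(T⁴ − T_w⁴).
Steady state: P = εσA(T⁴ − T_w⁴) with A = 4πr² = 0.001257 m².
T⁴ = P/(εσA) + T_w⁴ = 173/(0.29·5.67×10⁻⁸·0.001257) + (1080)⁴
    = 8.373×10¹² + 1.360×10¹² = 9.733×10¹² K⁴.

T ≈ 1770 K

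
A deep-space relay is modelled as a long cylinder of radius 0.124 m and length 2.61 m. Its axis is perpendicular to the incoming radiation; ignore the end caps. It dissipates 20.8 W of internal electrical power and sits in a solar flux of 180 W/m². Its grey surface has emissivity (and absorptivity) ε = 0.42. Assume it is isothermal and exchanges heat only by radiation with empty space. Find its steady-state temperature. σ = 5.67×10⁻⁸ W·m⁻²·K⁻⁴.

T ≈ 195 K

At steady state, absorbed solar power + internal power = radiated power.
Absorbed: α·S·A_cross = 0.42·180·0.6473 = 48.93 W (cross-section 2rL).
Total input = 48.93 + 20.8 = 69.73 W.
Radiated: εσ·A_surf·T⁴ with A_surf = 2πrL = 2.033 m².
T⁴ = 69.73/(0.42·5.67×10⁻⁸·2.033) = 1.440×10⁹ K⁴.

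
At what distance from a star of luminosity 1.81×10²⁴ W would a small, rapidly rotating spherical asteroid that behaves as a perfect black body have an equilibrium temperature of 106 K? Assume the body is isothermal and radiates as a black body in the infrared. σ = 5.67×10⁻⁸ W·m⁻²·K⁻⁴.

d ≈ 7.09×10¹⁰ m

For an isothermal black-emitting sphere, (1−a)S·πr² = σ·4πr²·T⁴ ⇒ S = 4σT⁴/(1−a).
S = 4·5.67×10⁻⁸·(106)⁴/1.00 = 28.63 W/m².
Flux falls as S = L/(4πd²), so d = √(L/(4πS)) = √(1.81×10²⁴/(4π·28.63)).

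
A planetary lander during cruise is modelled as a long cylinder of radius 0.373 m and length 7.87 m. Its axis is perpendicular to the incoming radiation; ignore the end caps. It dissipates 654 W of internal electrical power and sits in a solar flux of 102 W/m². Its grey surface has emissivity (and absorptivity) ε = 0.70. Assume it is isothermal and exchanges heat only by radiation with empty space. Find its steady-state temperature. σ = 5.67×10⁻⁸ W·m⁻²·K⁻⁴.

At steady state, absorbed solar power + internal power = radiated power.
Absorbed: α·S·A_cross = 0.70·102·5.871 = 419.2 W (cross-section 2rL).
Total input = 419.2 + 654 = 1073 W.
Radiated: εσ·A_surf·T⁴ with A_surf = 2πrL = 18.44 m².
T⁴ = 1073/(0.70·5.67×10⁻⁸·18.44) = 1.466×10⁹ K⁴.

T ≈ 196 K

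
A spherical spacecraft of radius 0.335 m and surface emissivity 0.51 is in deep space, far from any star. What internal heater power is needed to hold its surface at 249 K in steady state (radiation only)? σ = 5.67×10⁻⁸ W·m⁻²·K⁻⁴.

P = εσ·4πr²·T⁴.
4πr² = 1.410 m²; T⁴ = 3.844×10⁹ K⁴.
P = 0.51·5.67×10⁻⁸·1.410·3.844×10⁹.

P ≈ 157 W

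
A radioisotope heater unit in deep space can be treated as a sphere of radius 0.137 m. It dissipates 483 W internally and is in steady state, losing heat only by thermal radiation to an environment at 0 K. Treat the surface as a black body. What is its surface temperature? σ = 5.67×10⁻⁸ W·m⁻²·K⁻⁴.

Steady state: internal power = radiated power, P = εσA T⁴.
Radiating area A = 4πr² = 0.2359 m².
T⁴ = P/(εσA) = 483/(1.0·5.67×10⁻⁸·0.2359) = 3.612×10¹⁰ K⁴.
T = (3.612×10¹⁰)^(1/4).

T ≈ 436 K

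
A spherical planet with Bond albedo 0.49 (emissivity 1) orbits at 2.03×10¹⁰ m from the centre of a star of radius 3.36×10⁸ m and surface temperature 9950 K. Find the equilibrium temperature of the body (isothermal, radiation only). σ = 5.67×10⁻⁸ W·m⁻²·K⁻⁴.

T ≈ 765 K

The star's surface emits σT_*⁴; at distance d the flux is S = σT_*⁴(R_*/d)².
S = 5.67×10⁻⁸·(9950)⁴·(3.36×10⁸/2.03×10¹⁰)² = 1.523×10⁵ W/m².
For an isothermal sphere T⁴ = (1−a)S/(4σ) = 3.424×10¹¹ K⁴.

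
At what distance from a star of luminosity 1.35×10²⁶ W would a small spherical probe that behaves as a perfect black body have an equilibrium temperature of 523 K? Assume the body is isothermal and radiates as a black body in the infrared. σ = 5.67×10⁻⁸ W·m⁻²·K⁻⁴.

d ≈ 2.52×10¹⁰ m

For an isothermal black-emitting sphere, (1−a)S·πr² = σ·4πr²·T⁴ ⇒ S = 4σT⁴/(1−a).
S = 4·5.67×10⁻⁸·(523)⁴/1.00 = 16970 W/m².
Flux falls as S = L/(4πd²), so d = √(L/(4πS)) = √(1.35×10²⁶/(4π·16970)).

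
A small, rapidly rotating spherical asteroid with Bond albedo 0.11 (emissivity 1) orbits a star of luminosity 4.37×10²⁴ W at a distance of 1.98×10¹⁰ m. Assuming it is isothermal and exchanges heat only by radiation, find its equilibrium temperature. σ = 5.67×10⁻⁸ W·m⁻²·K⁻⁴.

First find the stellar flux at distance d: S = L/(4πd²) = 4.37×10²⁴/(4π·(1.98×10¹⁰)²) = 887.0 W/m².
For an isothermal sphere, absorbed (1−a)S·πr² = emitted σ·4πr²·T⁴, so T⁴ = (1−a)S/(4σ).
T⁴ = 0.890·887.0/(4·5.67×10⁻⁸) = 3.481×10⁹ K⁴.

T ≈ 243 K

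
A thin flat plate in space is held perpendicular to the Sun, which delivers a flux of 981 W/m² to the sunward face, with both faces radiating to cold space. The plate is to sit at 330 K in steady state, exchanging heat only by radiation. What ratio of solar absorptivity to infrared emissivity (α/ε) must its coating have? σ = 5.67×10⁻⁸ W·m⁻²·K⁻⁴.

Balance: αS·A = εσ·2A·T⁴ ⇒ α/ε = 2σT⁴/S.
α/ε = 2·5.67×10⁻⁸·(330)⁴/981 = 2·5.67×10⁻⁸·1.186×10¹⁰/981.

α/ε ≈ 1.37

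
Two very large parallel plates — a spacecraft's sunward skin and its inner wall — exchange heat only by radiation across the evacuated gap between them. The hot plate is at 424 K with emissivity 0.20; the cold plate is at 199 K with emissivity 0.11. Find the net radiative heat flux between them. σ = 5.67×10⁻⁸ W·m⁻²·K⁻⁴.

For two infinite grey parallel plates, q = σ(T₁⁴ − T₂⁴)/(1/ε₁ + 1/ε₂ − 1).
T₁⁴ − T₂⁴ = 3.232×10¹⁰ − 1.568×10⁹ = 3.075×10¹⁰ K⁴.
1/ε₁ + 1/ε₂ − 1 = 5.000 + 9.091 − 1 = 13.09.
q = 5.67×10⁻⁸ × 3.075×10¹⁰ / 13.09.

q ≈ 133 W/m²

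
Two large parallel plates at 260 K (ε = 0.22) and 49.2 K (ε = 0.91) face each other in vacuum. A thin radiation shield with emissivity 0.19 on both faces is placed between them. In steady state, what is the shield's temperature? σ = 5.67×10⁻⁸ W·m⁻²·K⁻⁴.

In steady state the net flux on the hot side equals that on the cold side.
σ(T₁⁴−T_s⁴)/D₁ = σ(T_s⁴−T₂⁴)/D₂, with D₁ = 1/ε₁+1/ε_s−1 = 8.809, D₂ = 1/ε_s+1/ε₂−1 = 5.362.
Solve for T_s⁴: T_s⁴ = (D₂·T₁⁴ + D₁·T₂⁴)/(D₁+D₂) = 1.733×10⁹ K⁴.

T_s ≈ 204 K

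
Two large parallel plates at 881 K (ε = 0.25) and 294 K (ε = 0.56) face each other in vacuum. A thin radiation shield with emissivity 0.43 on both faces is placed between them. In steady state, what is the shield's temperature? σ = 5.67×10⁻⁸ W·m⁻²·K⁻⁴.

In steady state the net flux on the hot side equals that on the cold side.
σ(T₁⁴−T_s⁴)/D₁ = σ(T_s⁴−T₂⁴)/D₂, with D₁ = 1/ε₁+1/ε_s−1 = 5.326, D₂ = 1/ε_s+1/ε₂−1 = 3.111.
Solve for T_s⁴: T_s⁴ = (D₂·T₁⁴ + D₁·T₂⁴)/(D₁+D₂) = 2.269×10¹¹ K⁴.

T_s ≈ 690 K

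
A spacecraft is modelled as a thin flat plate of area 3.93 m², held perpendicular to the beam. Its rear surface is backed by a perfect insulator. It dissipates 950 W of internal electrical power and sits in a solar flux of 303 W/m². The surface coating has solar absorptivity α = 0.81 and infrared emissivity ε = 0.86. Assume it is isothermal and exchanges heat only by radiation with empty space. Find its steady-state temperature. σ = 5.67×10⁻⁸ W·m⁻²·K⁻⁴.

At steady state, absorbed solar power + internal power = radiated power.
Absorbed: α·S·A_cross = 0.81·303·3.930 = 964.5 W (cross-section A).
Total input = 964.5 + 950 = 1915 W.
Radiated: εσ·A_surf·T⁴ with A_surf = A = 3.930 m².
T⁴ = 1915/(0.86·5.67×10⁻⁸·3.930) = 9.991×10⁹ K⁴.

T ≈ 316 K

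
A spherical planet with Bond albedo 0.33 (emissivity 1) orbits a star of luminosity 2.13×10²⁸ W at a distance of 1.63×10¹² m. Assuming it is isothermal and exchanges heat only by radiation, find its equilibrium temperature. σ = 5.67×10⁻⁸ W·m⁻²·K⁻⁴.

First find the stellar flux at distance d: S = L/(4πd²) = 2.13×10²⁸/(4π·(1.63×10¹²)²) = 638.0 W/m².
For an isothermal sphere, absorbed (1−a)S·πr² = emitted σ·4πr²·T⁴, so T⁴ = (1−a)S/(4σ).
T⁴ = 0.670·638.0/(4·5.67×10⁻⁸) = 1.885×10⁹ K⁴.

T ≈ 208 K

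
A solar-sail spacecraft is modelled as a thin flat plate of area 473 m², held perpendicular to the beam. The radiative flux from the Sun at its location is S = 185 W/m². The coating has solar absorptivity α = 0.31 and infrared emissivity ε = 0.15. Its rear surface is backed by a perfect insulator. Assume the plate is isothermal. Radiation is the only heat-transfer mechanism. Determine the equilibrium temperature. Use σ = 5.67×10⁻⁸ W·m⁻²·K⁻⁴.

At equilibrium, absorbed power = emitted power.
Absorbing cross-section = A = 473.0 m²; emitting surface = A = 473.0 m² (ratio 1).
αS·A_cross = εσ·A_surf·T⁴  ⇒  T⁴ = αS/(ε·1σ).
T⁴ = 0.310·185/(0.15·1·5.67×10⁻⁸) = 6.743×10⁹ K⁴.
T = (6.743×10⁹)^(1/4).

T ≈ 287 K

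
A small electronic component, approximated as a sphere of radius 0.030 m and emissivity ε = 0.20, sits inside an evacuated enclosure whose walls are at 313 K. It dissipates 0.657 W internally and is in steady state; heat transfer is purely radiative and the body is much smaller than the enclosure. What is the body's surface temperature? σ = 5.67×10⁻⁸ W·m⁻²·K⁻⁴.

T ≈ 348 K

For a small grey body in a large enclosure, net radiated power = εσA(T⁴ − T_w⁴).
Steady state: P = εσA(T⁴ − T_w⁴) with A = 4πr² = 0.01131 m².
T⁴ = P/(εσA) + T_w⁴ = 0.657/(0.20·5.67×10⁻⁸·0.01131) + (313)⁴
    = 5.123×10⁹ + 9.598×10⁹ = 1.472×10¹⁰ K⁴.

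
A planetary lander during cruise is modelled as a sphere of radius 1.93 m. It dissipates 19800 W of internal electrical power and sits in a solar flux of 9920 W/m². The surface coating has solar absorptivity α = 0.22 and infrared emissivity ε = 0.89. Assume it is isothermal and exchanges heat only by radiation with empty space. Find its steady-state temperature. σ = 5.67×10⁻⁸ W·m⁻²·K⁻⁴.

T ≈ 372 K

At steady state, absorbed solar power + internal power = radiated power.
Absorbed: α·S·A_cross = 0.22·9920·11.70 = 25540 W (cross-section πr²).
Total input = 25540 + 19800 = 45340 W.
Radiated: εσ·A_surf·T⁴ with A_surf = 4πr² = 46.81 m².
T⁴ = 45340/(0.89·5.67×10⁻⁸·46.81) = 1.919×10¹⁰ K⁴.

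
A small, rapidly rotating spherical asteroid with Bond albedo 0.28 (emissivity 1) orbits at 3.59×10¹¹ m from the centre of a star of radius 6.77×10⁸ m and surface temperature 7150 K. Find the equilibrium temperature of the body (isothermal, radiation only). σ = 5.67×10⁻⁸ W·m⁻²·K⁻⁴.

T ≈ 202 K

The star's surface emits σT_*⁴; at distance d the flux is S = σT_*⁴(R_*/d)².
S = 5.67×10⁻⁸·(7150)⁴·(6.77×10⁸/3.59×10¹¹)² = 527.0 W/m².
For an isothermal sphere T⁴ = (1−a)S/(4σ) = 1.673×10⁹ K⁴.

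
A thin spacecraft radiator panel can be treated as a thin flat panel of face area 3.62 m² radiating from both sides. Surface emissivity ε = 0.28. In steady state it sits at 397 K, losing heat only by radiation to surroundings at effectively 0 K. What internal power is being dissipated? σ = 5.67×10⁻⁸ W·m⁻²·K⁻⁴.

Steady state: P = εσA T⁴.
A = 2·3.62 = 7.240 m²; T⁴ = (397)⁴ = 2.484×10¹⁰ K⁴.
P = 0.28 × 5.67×10⁻⁸ × 7.240 × 2.484×10¹⁰.

P ≈ 2860 W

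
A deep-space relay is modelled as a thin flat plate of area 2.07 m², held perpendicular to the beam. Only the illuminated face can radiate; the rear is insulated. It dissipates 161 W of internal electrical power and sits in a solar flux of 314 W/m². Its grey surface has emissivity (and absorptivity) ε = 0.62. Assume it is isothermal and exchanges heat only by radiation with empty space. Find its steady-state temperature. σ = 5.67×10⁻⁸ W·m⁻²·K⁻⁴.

T ≈ 297 K

At steady state, absorbed solar power + internal power = radiated power.
Absorbed: α·S·A_cross = 0.62·314·2.070 = 403.0 W (cross-section A).
Total input = 403.0 + 161 = 564.0 W.
Radiated: εσ·A_surf·T⁴ with A_surf = A = 2.070 m².
T⁴ = 564.0/(0.62·5.67×10⁻⁸·2.070) = 7.750×10⁹ K⁴.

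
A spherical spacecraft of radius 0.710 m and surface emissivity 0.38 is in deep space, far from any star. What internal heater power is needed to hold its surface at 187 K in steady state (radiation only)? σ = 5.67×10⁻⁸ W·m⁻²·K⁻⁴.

P ≈ 167 W

P = εσ·4πr²·T⁴.
4πr² = 6.335 m²; T⁴ = 1.223×10⁹ K⁴.
P = 0.38·5.67×10⁻⁸·6.335·1.223×10⁹.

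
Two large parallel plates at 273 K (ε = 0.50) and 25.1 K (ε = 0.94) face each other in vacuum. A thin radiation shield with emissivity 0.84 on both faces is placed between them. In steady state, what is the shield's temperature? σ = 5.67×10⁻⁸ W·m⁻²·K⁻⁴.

In steady state the net flux on the hot side equals that on the cold side.
σ(T₁⁴−T_s⁴)/D₁ = σ(T_s⁴−T₂⁴)/D₂, with D₁ = 1/ε₁+1/ε_s−1 = 2.190, D₂ = 1/ε_s+1/ε₂−1 = 1.254.
Solve for T_s⁴: T_s⁴ = (D₂·T₁⁴ + D₁·T₂⁴)/(D₁+D₂) = 2.023×10⁹ K⁴.

T_s ≈ 212 K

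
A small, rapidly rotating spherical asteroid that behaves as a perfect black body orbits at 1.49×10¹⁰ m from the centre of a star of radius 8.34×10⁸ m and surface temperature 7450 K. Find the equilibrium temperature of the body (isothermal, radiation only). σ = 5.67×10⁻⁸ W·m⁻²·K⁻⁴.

T ≈ 1250 K

The star's surface emits σT_*⁴; at distance d the flux is S = σT_*⁴(R_*/d)².
S = 5.67×10⁻⁸·(7450)⁴·(8.34×10⁸/1.49×10¹⁰)² = 5.472×10⁵ W/m².
For an isothermal sphere T⁴ = (1−a)S/(4σ) = 2.413×10¹² K⁴.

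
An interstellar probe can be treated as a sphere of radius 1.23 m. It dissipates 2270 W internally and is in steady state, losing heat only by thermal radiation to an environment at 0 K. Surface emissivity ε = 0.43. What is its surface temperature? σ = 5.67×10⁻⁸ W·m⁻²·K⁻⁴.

Steady state: internal power = radiated power, P = εσA T⁴.
Radiating area A = 4πr² = 19.01 m².
T⁴ = P/(εσA) = 2270/(0.43·5.67×10⁻⁸·19.01) = 4.897×10⁹ K⁴.
T = (4.897×10⁹)^(1/4).

T ≈ 265 K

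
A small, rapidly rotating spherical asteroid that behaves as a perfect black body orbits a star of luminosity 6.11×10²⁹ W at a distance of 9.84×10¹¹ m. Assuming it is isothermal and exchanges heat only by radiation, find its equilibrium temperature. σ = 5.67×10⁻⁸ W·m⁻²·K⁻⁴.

T ≈ 686 K

First find the stellar flux at distance d: S = L/(4πd²) = 6.11×10²⁹/(4π·(9.84×10¹¹)²) = 50220 W/m².
For an isothermal sphere, absorbed (1−a)S·πr² = emitted σ·4πr²·T⁴, so T⁴ = (1−a)S/(4σ).
T⁴ = 1.00·50220/(4·5.67×10⁻⁸) = 2.214×10¹¹ K⁴.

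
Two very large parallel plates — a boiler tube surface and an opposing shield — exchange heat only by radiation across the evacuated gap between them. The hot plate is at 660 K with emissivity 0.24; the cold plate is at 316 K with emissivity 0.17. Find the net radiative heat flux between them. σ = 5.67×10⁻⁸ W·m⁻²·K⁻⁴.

q ≈ 1130 W/m²

For two infinite grey parallel plates, q = σ(T₁⁴ − T₂⁴)/(1/ε₁ + 1/ε₂ − 1).
T₁⁴ − T₂⁴ = 1.897×10¹¹ − 9.971×10⁹ = 1.798×10¹¹ K⁴.
1/ε₁ + 1/ε₂ − 1 = 4.167 + 5.882 − 1 = 9.049.
q = 5.67×10⁻⁸ × 1.798×10¹¹ / 9.049.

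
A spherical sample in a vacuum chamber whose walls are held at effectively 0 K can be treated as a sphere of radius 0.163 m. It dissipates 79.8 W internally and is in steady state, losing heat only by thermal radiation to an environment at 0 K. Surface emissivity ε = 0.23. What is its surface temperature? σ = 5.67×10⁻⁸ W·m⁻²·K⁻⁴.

Steady state: internal power = radiated power, P = εσA T⁴.
Radiating area A = 4πr² = 0.3339 m².
T⁴ = P/(εσA) = 79.8/(0.23·5.67×10⁻⁸·0.3339) = 1.833×10¹⁰ K⁴.
T = (1.833×10¹⁰)^(1/4).

T ≈ 368 K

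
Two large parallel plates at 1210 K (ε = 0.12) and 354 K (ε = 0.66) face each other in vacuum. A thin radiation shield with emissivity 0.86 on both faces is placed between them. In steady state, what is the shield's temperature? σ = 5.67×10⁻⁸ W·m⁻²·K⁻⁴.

T_s ≈ 778 K

In steady state the net flux on the hot side equals that on the cold side.
σ(T₁⁴−T_s⁴)/D₁ = σ(T_s⁴−T₂⁴)/D₂, with D₁ = 1/ε₁+1/ε_s−1 = 8.496, D₂ = 1/ε_s+1/ε₂−1 = 1.678.
Solve for T_s⁴: T_s⁴ = (D₂·T₁⁴ + D₁·T₂⁴)/(D₁+D₂) = 3.666×10¹¹ K⁴.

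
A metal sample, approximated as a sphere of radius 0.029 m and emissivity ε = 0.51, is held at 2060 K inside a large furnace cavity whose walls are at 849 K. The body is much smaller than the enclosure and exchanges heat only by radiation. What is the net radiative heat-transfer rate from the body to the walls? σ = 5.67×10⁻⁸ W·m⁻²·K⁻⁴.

P_net ≈ 5340 W

For a small grey body in a large enclosure: P_net = εσA(T_body⁴ − T_wall⁴).
A = 4πr² = 0.01057 m²; T_body⁴ − T_wall⁴ = 1.801×10¹³ − 5.196×10¹¹ = 1.749×10¹³ K⁴.
|P_net| = 0.51·5.67×10⁻⁸·0.01057·1.749×10¹³.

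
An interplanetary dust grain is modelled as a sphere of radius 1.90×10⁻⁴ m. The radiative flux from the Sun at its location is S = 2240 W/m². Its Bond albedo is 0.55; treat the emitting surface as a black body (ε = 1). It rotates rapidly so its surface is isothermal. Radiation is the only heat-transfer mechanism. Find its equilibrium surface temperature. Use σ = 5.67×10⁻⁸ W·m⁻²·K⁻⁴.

At equilibrium, absorbed power = emitted power.
Absorbing cross-section = πr² = 1.134×10⁻⁷ m²; emitting surface = 4πr² = 4.536×10⁻⁷ m² (ratio 4).
(1−a)S·A_cross = εσ·A_surf·T⁴  ⇒  T⁴ = (1−a)S/(4σ).
T⁴ = 0.450·2240/(4·5.67×10⁻⁸) = 4.444×10⁹ K⁴.
T = (4.444×10⁹)^(1/4).

T ≈ 258 K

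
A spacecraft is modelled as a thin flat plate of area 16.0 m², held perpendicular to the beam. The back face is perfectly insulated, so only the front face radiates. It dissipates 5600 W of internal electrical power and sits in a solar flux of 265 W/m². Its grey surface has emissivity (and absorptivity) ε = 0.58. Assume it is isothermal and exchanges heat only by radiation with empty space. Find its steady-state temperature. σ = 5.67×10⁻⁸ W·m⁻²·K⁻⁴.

T ≈ 352 K

At steady state, absorbed solar power + internal power = radiated power.
Absorbed: α·S·A_cross = 0.58·265·16.00 = 2459 W (cross-section A).
Total input = 2459 + 5600 = 8059 W.
Radiated: εσ·A_surf·T⁴ with A_surf = A = 16.00 m².
T⁴ = 8059/(0.58·5.67×10⁻⁸·16.00) = 1.532×10¹⁰ K⁴.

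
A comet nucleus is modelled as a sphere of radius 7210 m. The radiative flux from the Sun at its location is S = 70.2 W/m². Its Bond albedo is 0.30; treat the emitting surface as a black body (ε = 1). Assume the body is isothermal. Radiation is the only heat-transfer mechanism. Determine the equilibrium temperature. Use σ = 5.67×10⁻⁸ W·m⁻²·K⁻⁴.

At equilibrium, absorbed power = emitted power.
Absorbing cross-section = πr² = 1.633×10⁸ m²; emitting surface = 4πr² = 6.533×10⁸ m² (ratio 4).
(1−a)S·A_cross = εσ·A_surf·T⁴  ⇒  T⁴ = (1−a)S/(4σ).
T⁴ = 0.700·70.2/(4·5.67×10⁻⁸) = 2.167×10⁸ K⁴.
T = (2.167×10⁸)^(1/4).

T ≈ 121 K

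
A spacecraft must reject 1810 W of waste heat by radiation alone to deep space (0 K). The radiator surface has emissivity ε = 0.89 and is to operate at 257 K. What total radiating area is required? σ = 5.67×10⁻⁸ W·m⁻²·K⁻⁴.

A ≈ 8.22 m²

P = εσA T⁴ ⇒ A = P/(εσT⁴).
T⁴ = 4.362×10⁹ K⁴.
A = 1810/(0.89 × 5.67×10⁻⁸ × 4.362×10⁹).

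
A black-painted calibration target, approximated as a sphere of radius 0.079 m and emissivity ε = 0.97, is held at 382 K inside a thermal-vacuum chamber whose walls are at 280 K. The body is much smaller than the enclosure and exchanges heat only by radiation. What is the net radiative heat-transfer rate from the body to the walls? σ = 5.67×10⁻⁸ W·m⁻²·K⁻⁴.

P_net ≈ 65.3 W

For a small grey body in a large enclosure: P_net = εσA(T_body⁴ − T_wall⁴).
A = 4πr² = 0.07843 m²; T_body⁴ − T_wall⁴ = 2.129×10¹⁰ − 6.147×10⁹ = 1.515×10¹⁰ K⁴.
|P_net| = 0.97·5.67×10⁻⁸·0.07843·1.515×10¹⁰.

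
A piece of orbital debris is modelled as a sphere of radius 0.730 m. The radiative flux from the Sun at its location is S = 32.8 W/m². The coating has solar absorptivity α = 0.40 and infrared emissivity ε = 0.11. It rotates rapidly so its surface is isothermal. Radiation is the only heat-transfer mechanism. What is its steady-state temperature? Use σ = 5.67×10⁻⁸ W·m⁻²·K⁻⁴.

At equilibrium, absorbed power = emitted power.
Absorbing cross-section = πr² = 1.674 m²; emitting surface = 4πr² = 6.697 m² (ratio 4).
αS·A_cross = εσ·A_surf·T⁴  ⇒  T⁴ = αS/(ε·4σ).
T⁴ = 0.400·32.8/(0.11·4·5.67×10⁻⁸) = 5.259×10⁸ K⁴.
T = (5.259×10⁸)^(1/4).

T ≈ 151 K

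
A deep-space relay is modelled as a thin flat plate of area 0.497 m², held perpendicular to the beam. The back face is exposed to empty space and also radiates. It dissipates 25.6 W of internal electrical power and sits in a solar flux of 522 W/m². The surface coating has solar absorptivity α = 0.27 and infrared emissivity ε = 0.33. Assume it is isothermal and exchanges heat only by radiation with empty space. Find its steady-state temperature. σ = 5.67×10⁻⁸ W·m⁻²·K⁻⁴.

T ≈ 268 K

At steady state, absorbed solar power + internal power = radiated power.
Absorbed: α·S·A_cross = 0.27·522·0.4970 = 70.05 W (cross-section A).
Total input = 70.05 + 25.6 = 95.65 W.
Radiated: εσ·A_surf·T⁴ with A_surf = 2A = 0.9940 m².
T⁴ = 95.65/(0.33·5.67×10⁻⁸·0.9940) = 5.143×10⁹ K⁴.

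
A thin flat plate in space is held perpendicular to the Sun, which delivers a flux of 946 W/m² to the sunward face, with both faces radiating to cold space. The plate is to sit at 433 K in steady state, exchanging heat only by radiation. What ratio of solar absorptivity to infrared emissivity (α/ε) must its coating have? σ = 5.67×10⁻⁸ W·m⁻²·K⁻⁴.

Balance: αS·A = εσ·2A·T⁴ ⇒ α/ε = 2σT⁴/S.
α/ε = 2·5.67×10⁻⁸·(433)⁴/946 = 2·5.67×10⁻⁸·3.515×10¹⁰/946.

α/ε ≈ 4.21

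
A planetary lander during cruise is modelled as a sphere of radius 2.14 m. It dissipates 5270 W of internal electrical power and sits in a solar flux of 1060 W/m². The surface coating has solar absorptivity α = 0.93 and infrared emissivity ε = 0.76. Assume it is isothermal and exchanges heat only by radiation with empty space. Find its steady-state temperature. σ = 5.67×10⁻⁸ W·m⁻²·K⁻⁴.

T ≈ 298 K

At steady state, absorbed solar power + internal power = radiated power.
Absorbed: α·S·A_cross = 0.93·1060·14.39 = 14180 W (cross-section πr²).
Total input = 14180 + 5270 = 19450 W.
Radiated: εσ·A_surf·T⁴ with A_surf = 4πr² = 57.55 m².
T⁴ = 19450/(0.76·5.67×10⁻⁸·57.55) = 7.844×10⁹ K⁴.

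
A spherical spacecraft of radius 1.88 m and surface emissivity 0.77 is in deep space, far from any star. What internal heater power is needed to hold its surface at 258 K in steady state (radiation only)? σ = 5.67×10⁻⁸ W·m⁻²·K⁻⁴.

P ≈ 8590 W

P = εσ·4πr²·T⁴.
4πr² = 44.41 m²; T⁴ = 4.431×10⁹ K⁴.
P = 0.77·5.67×10⁻⁸·44.41·4.431×10⁹.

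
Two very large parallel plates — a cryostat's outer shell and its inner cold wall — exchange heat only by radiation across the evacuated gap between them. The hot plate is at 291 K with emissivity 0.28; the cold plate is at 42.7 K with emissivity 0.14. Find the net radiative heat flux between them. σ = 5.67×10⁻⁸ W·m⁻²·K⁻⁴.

For two infinite grey parallel plates, q = σ(T₁⁴ − T₂⁴)/(1/ε₁ + 1/ε₂ − 1).
T₁⁴ − T₂⁴ = 7.171×10⁹ − 3.324×10⁶ = 7.168×10⁹ K⁴.
1/ε₁ + 1/ε₂ − 1 = 3.571 + 7.143 − 1 = 9.714.
q = 5.67×10⁻⁸ × 7.168×10⁹ / 9.714.

q ≈ 41.8 W/m²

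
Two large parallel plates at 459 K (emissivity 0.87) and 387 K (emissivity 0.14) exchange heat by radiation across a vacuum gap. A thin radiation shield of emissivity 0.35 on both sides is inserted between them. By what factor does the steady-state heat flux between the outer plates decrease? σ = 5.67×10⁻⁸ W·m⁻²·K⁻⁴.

Without shield: q₀ = σΔ(T⁴)/(1/ε₁+1/ε₂−1) with denominator 7.292.
With shield the two gaps are in series; the resistances add: (1/ε₁+1/ε_s−1)+(1/ε_s+1/ε₂−1) = 3.007+9.000 = 12.01.
Heat-flux ratio q₀/q = 12.01/7.292.

factor ≈ 1.65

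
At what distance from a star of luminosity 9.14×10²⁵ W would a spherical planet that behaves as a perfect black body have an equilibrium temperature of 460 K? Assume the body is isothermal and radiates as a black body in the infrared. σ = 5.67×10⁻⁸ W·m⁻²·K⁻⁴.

d ≈ 2.68×10¹⁰ m

For an isothermal black-emitting sphere, (1−a)S·πr² = σ·4πr²·T⁴ ⇒ S = 4σT⁴/(1−a).
S = 4·5.67×10⁻⁸·(460)⁴/1.00 = 10150 W/m².
Flux falls as S = L/(4πd²), so d = √(L/(4πS)) = √(9.14×10²⁵/(4π·10150)).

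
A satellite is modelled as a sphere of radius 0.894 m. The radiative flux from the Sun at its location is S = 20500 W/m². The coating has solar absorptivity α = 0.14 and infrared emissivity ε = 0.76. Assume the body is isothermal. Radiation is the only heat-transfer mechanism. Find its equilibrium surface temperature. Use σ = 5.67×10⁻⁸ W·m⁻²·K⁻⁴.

T ≈ 359 K

At equilibrium, absorbed power = emitted power.
Absorbing cross-section = πr² = 2.511 m²; emitting surface = 4πr² = 10.04 m² (ratio 4).
αS·A_cross = εσ·A_surf·T⁴  ⇒  T⁴ = αS/(ε·4σ).
T⁴ = 0.140·20500/(0.76·4·5.67×10⁻⁸) = 1.665×10¹⁰ K⁴.
T = (1.665×10¹⁰)^(1/4).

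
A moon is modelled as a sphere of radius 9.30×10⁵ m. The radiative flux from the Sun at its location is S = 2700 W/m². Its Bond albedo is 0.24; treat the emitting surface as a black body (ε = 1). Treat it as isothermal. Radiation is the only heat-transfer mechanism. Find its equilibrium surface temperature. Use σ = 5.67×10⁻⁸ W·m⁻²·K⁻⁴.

T ≈ 308 K

At equilibrium, absorbed power = emitted power.
Absorbing cross-section = πr² = 2.717×10¹² m²; emitting surface = 4πr² = 1.087×10¹³ m² (ratio 4).
(1−a)S·A_cross = εσ·A_surf·T⁴  ⇒  T⁴ = (1−a)S/(4σ).
T⁴ = 0.760·2700/(4·5.67×10⁻⁸) = 9.048×10⁹ K⁴.
T = (9.048×10⁹)^(1/4).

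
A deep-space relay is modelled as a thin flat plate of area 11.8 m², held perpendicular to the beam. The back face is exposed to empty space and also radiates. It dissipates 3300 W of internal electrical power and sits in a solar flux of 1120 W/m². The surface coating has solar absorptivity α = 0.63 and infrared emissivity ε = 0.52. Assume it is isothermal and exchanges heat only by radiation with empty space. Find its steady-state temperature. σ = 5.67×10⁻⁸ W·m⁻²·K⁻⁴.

At steady state, absorbed solar power + internal power = radiated power.
Absorbed: α·S·A_cross = 0.63·1120·11.80 = 8326 W (cross-section A).
Total input = 8326 + 3300 = 11630 W.
Radiated: εσ·A_surf·T⁴ with A_surf = 2A = 23.60 m².
T⁴ = 11630/(0.52·5.67×10⁻⁸·23.60) = 1.671×10¹⁰ K⁴.

T ≈ 360 K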